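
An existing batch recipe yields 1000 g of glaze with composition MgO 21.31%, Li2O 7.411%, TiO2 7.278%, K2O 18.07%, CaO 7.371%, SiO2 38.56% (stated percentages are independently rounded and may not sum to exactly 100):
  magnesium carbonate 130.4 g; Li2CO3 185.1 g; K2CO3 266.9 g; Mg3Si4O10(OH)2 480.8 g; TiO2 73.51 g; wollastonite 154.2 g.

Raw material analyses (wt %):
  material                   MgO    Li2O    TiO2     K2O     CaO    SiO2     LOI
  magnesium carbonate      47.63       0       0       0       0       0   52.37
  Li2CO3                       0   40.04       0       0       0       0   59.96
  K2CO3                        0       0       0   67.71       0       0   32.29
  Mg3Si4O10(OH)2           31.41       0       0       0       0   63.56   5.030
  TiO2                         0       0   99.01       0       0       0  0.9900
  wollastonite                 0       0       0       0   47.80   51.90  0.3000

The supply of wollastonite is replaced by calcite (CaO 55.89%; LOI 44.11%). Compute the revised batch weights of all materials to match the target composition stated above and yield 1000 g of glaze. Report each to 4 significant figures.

Revised batch per 1000 g glaze:
  magnesium carbonate: 47.33 g
  Li2CO3: 185.1 g
  K2CO3: 266.9 g
  Mg3Si4O10(OH)2: 606.7 g
  TiO2: 73.51 g
  calcite: 131.9 g
Total batch = 1311 g; LOI loss = 311.4 g

In-progress results are printed, rounded to 4 significant figures, on the page; the whole derivation runs at full precision in every operation — a single rounding finalizes every reported value — all derived quantities, which include six oxide percentages, ignition loss, glass mass, the yield, the totals, are re-derived at full precision, as quoted within the problem or the answer, starting from the weights at 1000 g of glass.
The oxide mass targets at 1000 g glaze:
  MgO: 21.31% × 1000 = 213.1 g
  Li2O: 7.411% × 1000 = 74.11 g
  TiO2: 7.278% × 1000 = 72.78 g
  K2O: 18.07% × 1000 = 180.7 g
  CaO: 7.371% × 1000 = 73.71 g
  SiO2: 38.56% × 1000 = 385.6 g
Balance tally, oxide-wise, per the reported batch figures, against the basis in use (target by target, the sums agree given rounding of the digits):
  MgO: 47.33·0.4763 + 606.7·0.3141 = 213.1 g (target 213.1 g)
  Li2O: 185.1·0.4004 = 74.11 g (target 74.11 g)
  TiO2: 73.51·0.9901 = 72.78 g (target 72.78 g)
  K2O: 266.9·0.6771 = 180.7 g (target 180.7 g)
  CaO: 131.9·0.5589 = 73.72 g (target 73.71 g)
  SiO2: 606.7·0.6356 = 385.6 g (target 385.6 g)
Glass mass check: batch total minus LOI = 1000 g (summing oxide targets gives 1000 g; the stated basis being 1000 g — any gap is answer rounding).
Summing the batch: Σ batch = 1311 g; loss to ignition Σ batch·LOI = 311.4 g; yield = glass ÷ total batch = 76.26%.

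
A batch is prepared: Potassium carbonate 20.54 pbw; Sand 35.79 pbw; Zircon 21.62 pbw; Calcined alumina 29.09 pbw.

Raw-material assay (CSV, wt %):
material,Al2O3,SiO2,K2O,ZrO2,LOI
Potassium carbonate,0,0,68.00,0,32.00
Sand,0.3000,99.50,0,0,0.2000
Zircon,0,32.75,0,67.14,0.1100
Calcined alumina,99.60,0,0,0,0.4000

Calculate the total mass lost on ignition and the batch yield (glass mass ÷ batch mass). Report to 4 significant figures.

All arithmetic maintains full float precision through the solve; the intermediate values are displayed rounded to 4 significant digits at each printed step; each reported result is rounded a single time. Derived quantities, including yield, totals, the four compositions, ignition loss, net glass mass, are rebuilt from the batch weights per 100.3 pbw of glass in exact precision exactly as printed in the problem or the answer.
Loss on ignition, line by line:
  Potassium carbonate: 20.54 × 0.3200 = 6.573 pbw
  Sand: 35.79 × 0.002000 = 0.07158 pbw
  Zircon: 21.62 × 0.001100 = 0.02378 pbw
  Calcined alumina: 29.09 × 0.004000 = 0.1164 pbw
Total LOI = 6.785 pbw
Glass = batch − LOI = 107.0 − 6.785 = 100.3 pbw

LOI loss = 6.785 pbw; glass = 100.3 pbw; yield = 93.66%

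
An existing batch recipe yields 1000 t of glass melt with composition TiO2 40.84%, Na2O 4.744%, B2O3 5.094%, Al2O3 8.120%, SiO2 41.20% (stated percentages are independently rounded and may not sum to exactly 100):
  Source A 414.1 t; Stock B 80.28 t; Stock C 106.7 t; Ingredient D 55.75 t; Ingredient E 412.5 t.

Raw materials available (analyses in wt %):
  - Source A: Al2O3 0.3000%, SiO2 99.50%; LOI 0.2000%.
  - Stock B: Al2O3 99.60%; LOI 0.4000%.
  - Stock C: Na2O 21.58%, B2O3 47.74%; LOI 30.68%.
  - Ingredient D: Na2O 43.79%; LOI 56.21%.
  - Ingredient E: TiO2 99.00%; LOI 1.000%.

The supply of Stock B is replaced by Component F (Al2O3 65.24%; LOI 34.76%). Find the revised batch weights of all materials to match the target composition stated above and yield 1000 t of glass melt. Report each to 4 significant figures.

Intermediates are displayed (rounded to four significant figures) across the worked steps; all internal work holds full float precision at every stage — every reported result takes just one rounding — the derived quantities, which include ignition loss, glass mass, the totals, five oxide percentages, yield, are carried at full precision, as they appear in problem or answer, starting from the weights per 1000 t of glass.
Target oxide masses per 1000 t glass melt:
  TiO2: 40.84% × 1000 = 408.4 t
  Na2O: 4.744% × 1000 = 47.44 t
  B2O3: 5.094% × 1000 = 50.94 t
  Al2O3: 8.120% × 1000 = 81.20 t
  SiO2: 41.20% × 1000 = 412.0 t
Per-oxide balance check per the reported batch figures, on the stated basis (oxide sums agree with the targets inside rounding margins):
  TiO2: 412.5·0.9900 = 408.4 t (target 408.4 t)
  Na2O: 106.7·0.2158 + 55.75·0.4379 = 47.44 t (target 47.44 t)
  B2O3: 106.7·0.4774 = 50.94 t (target 50.94 t)
  Al2O3: 414.1·0.003000 + 122.6·0.6524 = 81.23 t (target 81.20 t)
  SiO2: 414.1·0.9950 = 412.0 t (target 412.0 t)
Consistency of the glass mass: batch total minus LOI = 1000 t (the targets, summed, come to 1000 t; the stated basis being 1000 t — a pure rounding effect).
Batch total: Σ batch = 1112 t; ignition loss, Σ(batch × LOI) = 111.6 t; yield: glass divided by total = 89.96%.

Revised batch per 1000 t glass melt:
  Source A: 414.1 t
  Component F: 122.6 t
  Stock C: 106.7 t
  Ingredient D: 55.75 t
  Ingredient E: 412.5 t
Total batch = 1112 t; LOI loss = 111.6 t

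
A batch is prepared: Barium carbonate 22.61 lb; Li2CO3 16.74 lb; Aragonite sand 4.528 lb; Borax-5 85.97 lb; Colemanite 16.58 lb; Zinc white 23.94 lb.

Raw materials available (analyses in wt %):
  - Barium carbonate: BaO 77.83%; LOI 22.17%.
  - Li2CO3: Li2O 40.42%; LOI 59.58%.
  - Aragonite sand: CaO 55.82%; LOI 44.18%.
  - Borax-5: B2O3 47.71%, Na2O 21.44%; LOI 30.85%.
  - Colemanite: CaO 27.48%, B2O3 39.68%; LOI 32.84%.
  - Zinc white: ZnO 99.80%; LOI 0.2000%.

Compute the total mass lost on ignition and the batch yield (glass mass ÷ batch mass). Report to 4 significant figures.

LOI loss = 49.00 lb; glass = 121.4 lb; yield = 71.24%

Rounding to four significant digits extends to every mid-chain value as shown. Each numeric step holds full float precision all the way through — every reported figure receives exactly one rounding. All derived quantities (six oxide percentages, the yield, ignition loss, glass mass, totals) are carried at full precision from the batch weights on 121.4 lb of glass, as written in problem or answer.
Ignition loss by material:
  Barium carbonate: 22.61 × 0.2217 = 5.013 lb
  Li2CO3: 16.74 × 0.5958 = 9.974 lb
  Aragonite sand: 4.528 × 0.4418 = 2.000 lb
  Borax-5: 85.97 × 0.3085 = 26.52 lb
  Colemanite: 16.58 × 0.3284 = 5.445 lb
  Zinc white: 23.94 × 0.002000 = 0.04788 lb
Total LOI = 49.00 lb
Glass = batch − LOI = 170.4 − 49.00 = 121.4 lb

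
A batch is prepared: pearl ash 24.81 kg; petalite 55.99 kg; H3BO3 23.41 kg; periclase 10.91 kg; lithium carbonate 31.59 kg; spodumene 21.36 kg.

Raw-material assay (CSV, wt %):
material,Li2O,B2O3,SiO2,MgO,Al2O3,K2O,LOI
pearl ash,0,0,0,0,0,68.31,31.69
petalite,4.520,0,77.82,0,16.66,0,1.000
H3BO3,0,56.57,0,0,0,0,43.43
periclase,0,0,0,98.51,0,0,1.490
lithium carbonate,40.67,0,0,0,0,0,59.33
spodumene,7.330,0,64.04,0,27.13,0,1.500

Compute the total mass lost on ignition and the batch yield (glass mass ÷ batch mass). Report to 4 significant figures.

Every computation keeps full precision from start to finish. Values along the way appear, with 4-significant-figure rounding, in the working — exactly one rounding lands on every reported figure. All derived quantities, including glass mass, the yield, the totals, LOI, the six compositions, are recomputed from the weighed amounts per 130.3 kg of glass in full precision as set out in the problem or the answer.
Loss on ignition, line by line:
  pearl ash: 24.81 × 0.3169 = 7.862 kg
  petalite: 55.99 × 0.01000 = 0.5599 kg
  H3BO3: 23.41 × 0.4343 = 10.17 kg
  periclase: 10.91 × 0.01490 = 0.1626 kg
  lithium carbonate: 31.59 × 0.5933 = 18.74 kg
  spodumene: 21.36 × 0.01500 = 0.3204 kg
Total LOI = 37.81 kg
Glass = batch − LOI = 168.1 − 37.81 = 130.3 kg

LOI loss = 37.81 kg; glass = 130.3 kg; yield = 77.50%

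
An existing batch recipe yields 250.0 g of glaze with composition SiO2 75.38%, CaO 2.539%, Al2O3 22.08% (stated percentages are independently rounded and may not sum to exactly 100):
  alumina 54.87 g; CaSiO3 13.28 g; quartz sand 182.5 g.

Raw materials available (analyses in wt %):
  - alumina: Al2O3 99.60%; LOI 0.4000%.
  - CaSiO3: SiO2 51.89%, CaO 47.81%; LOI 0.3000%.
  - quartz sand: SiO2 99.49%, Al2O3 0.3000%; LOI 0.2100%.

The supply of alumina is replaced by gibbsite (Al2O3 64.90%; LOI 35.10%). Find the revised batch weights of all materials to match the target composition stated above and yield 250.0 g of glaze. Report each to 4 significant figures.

Working values are printed, rounded to four significant figures, as written — all arithmetic holds exact precision at all times. Every reported result takes exactly one rounding; all derived quantities are re-derived using the weight values for 250.0 g of glass at full float precision (three oxide percentages, the yield, totals, ignition loss, glass mass) exactly as shown in problem or answer.
Target oxide masses per 250.0 g glaze:
  SiO2: 75.38% × 250.0 = 188.4 g
  CaO: 2.539% × 250.0 = 6.348 g
  Al2O3: 22.08% × 250.0 = 55.20 g
Per-oxide balance check from the weights as reported, for the quoted basis mass (each sum matches its target mass net of answer rounding effects):
  SiO2: 13.28·0.5189 + 182.5·0.9949 = 188.5 g (target 188.4 g)
  CaO: 13.28·0.4781 = 6.349 g (target 6.348 g)
  Al2O3: 84.21·0.6490 + 182.5·0.003000 = 55.20 g (target 55.20 g)
The glass-mass cross-check: total charge less LOI = 250.0 g (oxide target masses add up to 250.0 g; with the basis standing at 250.0 g — any gap is answer rounding).
Total batch = Σ batch = 280.0 g; LOI loss = Σ batch·LOI = 29.98 g; the yield ratio, glass ÷ batch: 89.29%.

Revised batch per 250.0 g glaze:
  gibbsite: 84.21 g
  CaSiO3: 13.28 g
  quartz sand: 182.5 g
Total batch = 280.0 g; LOI loss = 29.98 g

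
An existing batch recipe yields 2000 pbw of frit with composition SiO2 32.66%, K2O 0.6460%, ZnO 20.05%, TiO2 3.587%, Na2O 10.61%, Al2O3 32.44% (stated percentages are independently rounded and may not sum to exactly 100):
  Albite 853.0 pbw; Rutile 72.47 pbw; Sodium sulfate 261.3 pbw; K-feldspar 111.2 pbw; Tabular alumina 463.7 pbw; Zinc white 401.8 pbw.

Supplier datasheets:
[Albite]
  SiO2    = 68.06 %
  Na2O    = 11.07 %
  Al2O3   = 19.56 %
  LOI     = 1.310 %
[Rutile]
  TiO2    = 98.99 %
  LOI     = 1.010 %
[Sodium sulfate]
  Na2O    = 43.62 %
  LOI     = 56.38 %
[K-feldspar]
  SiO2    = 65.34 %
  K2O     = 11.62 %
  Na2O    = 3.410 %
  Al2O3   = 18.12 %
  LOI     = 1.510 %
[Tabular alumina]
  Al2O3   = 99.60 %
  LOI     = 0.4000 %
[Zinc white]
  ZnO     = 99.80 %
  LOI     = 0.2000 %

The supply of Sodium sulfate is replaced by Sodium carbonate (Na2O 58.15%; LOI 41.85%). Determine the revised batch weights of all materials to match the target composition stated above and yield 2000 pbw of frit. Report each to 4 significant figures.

Every computation runs at exact precision at each step; working values appear with 4-significant-digit rounding in the working — every reported number is rounded just once; all derived quantities are recomputed using the weight values on 2000 pbw of glass in full float precision (net glass mass, the six compositions, totals, ignition loss, the yield), as they appear in the problem or the answer.
Per-oxide target masses for 2000 pbw frit:
  SiO2: 32.66% × 2000 = 653.2 pbw
  K2O: 0.6460% × 2000 = 12.92 pbw
  ZnO: 20.05% × 2000 = 401.0 pbw
  TiO2: 3.587% × 2000 = 71.74 pbw
  Na2O: 10.61% × 2000 = 212.2 pbw
  Al2O3: 32.44% × 2000 = 648.8 pbw
A balance pass over the oxides, with the batch weights as given, relative to the basis at hand (every target is met by its sum given rounding of the digits):
  SiO2: 853.0·0.6806 + 111.2·0.6534 = 653.2 pbw (target 653.2 pbw)
  K2O: 111.2·0.1162 = 12.92 pbw (target 12.92 pbw)
  ZnO: 401.8·0.9980 = 401.0 pbw (target 401.0 pbw)
  TiO2: 72.47·0.9899 = 71.74 pbw (target 71.74 pbw)
  Na2O: 853.0·0.1107 + 196.0·0.5815 + 111.2·0.03410 = 212.2 pbw (target 212.2 pbw)
  Al2O3: 853.0·0.1956 + 111.2·0.1812 + 463.7·0.9960 = 648.8 pbw (target 648.8 pbw)
Consistency of the glass mass: batch Σ − ignition loss = 2000 pbw (targets for the oxides total 2000 pbw; versus the stated basis of 2000 pbw — deltas are rounding alone).
Whole-batch sum: Σ batch = 2098 pbw; the LOI term Σ batch·LOI equals 98.27 pbw; yield: glass divided by total = 95.32%.

Revised batch per 2000 pbw frit:
  Albite: 853.0 pbw
  Rutile: 72.47 pbw
  Sodium carbonate: 196.0 pbw
  K-feldspar: 111.2 pbw
  Tabular alumina: 463.7 pbw
  Zinc white: 401.8 pbw
Total batch = 2098 pbw; LOI loss = 98.27 pbw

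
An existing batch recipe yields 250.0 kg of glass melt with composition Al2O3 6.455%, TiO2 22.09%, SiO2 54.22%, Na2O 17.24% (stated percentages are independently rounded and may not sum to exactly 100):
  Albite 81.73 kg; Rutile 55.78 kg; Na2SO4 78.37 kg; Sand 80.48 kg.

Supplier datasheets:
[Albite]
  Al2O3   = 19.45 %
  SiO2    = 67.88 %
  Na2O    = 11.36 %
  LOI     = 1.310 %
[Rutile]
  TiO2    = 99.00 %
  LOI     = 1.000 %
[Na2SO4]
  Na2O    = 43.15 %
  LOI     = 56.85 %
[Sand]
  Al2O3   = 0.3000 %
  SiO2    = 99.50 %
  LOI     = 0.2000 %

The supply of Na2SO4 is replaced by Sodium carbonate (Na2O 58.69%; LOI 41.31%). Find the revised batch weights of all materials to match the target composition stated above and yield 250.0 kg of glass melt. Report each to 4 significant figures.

Working values are displayed with 4-significant-digit rounding when written out; the working math holds full precision in every operation. Each reported result takes just one rounding. All derived quantities, including net glass mass, the yield, four oxide percentages, the totals, LOI, are computed from the weighed amounts at 250.0 kg of glass at full precision as given in either problem or answer.
The oxide mass targets at 250.0 kg glass melt:
  Al2O3: 6.455% × 250.0 = 16.14 kg
  TiO2: 22.09% × 250.0 = 55.22 kg
  SiO2: 54.22% × 250.0 = 135.6 kg
  Na2O: 17.24% × 250.0 = 43.10 kg
Balance tally, oxide-wise, with the batch weights as given, versus the basis set out (target by target, the sums agree given rounding of the digits):
  Al2O3: 81.73·0.1945 + 80.48·0.003000 = 16.14 kg (target 16.14 kg)
  TiO2: 55.78·0.9900 = 55.22 kg (target 55.22 kg)
  SiO2: 81.73·0.6788 + 80.48·0.9950 = 135.6 kg (target 135.6 kg)
  Na2O: 81.73·0.1136 + 57.62·0.5869 = 43.10 kg (target 43.10 kg)
Consistency of the glass mass: batch Σ − ignition loss = 250.0 kg (targets for the oxides total 250.0 kg; versus the stated basis of 250.0 kg — a pure rounding effect).
Batch total: Σ batch = 275.6 kg; ignition loss, Σ(batch × LOI) = 25.59 kg; as yield: glass ÷ batch → 90.71%.

Revised batch per 250.0 kg glass melt:
  Albite: 81.73 kg
  Rutile: 55.78 kg
  Sodium carbonate: 57.62 kg
  Sand: 80.48 kg
Total batch = 275.6 kg; LOI loss = 25.59 kg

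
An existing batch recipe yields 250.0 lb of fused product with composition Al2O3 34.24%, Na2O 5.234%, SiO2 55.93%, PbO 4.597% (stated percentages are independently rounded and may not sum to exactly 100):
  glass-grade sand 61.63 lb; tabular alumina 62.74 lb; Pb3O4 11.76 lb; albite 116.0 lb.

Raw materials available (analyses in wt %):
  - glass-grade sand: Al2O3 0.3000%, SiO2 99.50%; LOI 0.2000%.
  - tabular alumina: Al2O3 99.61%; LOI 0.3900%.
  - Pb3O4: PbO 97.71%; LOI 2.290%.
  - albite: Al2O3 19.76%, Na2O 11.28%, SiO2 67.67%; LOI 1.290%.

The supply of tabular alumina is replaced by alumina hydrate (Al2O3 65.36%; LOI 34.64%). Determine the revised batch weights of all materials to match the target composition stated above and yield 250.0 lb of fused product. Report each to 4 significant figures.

Working values are shown rounded to 4 significant figures — the working math holds full precision from first step to last; exactly one rounding lands on every reported value; derived quantities are computed using the weight values for 250.0 lb of glass in full precision (the totals, net glass mass, four oxide percentages, LOI, yield), exactly as printed in the problem or answer text.
Oxide-by-oxide targets in 250.0 lb fused product:
  Al2O3: 34.24% × 250.0 = 85.60 lb
  Na2O: 5.234% × 250.0 = 13.08 lb
  SiO2: 55.93% × 250.0 = 139.8 lb
  PbO: 4.597% × 250.0 = 11.49 lb
Balance tally, oxide-wise, using the reported weights, relative to the basis at hand (each sum matches its target mass exact up to rounding of places):
  Al2O3: 61.63·0.003000 + 95.61·0.6536 + 116.0·0.1976 = 85.60 lb (target 85.60 lb)
  Na2O: 116.0·0.1128 = 13.08 lb (target 13.08 lb)
  SiO2: 61.63·0.9950 + 116.0·0.6767 = 139.8 lb (target 139.8 lb)
  PbO: 11.76·0.9771 = 11.49 lb (target 11.49 lb)
Mass balance on the glass: net batch after ignition = 250.0 lb (targets for the oxides total 250.0 lb; with the basis standing at 250.0 lb — gaps are rounding artifacts).
Adding the batch up: Σ batch = 285.0 lb; LOI loss = Σ batch·LOI = 35.01 lb; as yield: glass ÷ batch → 87.72%.

Revised batch per 250.0 lb fused product:
  glass-grade sand: 61.63 lb
  alumina hydrate: 95.61 lb
  Pb3O4: 11.76 lb
  albite: 116.0 lb
Total batch = 285.0 lb; LOI loss = 35.01 lb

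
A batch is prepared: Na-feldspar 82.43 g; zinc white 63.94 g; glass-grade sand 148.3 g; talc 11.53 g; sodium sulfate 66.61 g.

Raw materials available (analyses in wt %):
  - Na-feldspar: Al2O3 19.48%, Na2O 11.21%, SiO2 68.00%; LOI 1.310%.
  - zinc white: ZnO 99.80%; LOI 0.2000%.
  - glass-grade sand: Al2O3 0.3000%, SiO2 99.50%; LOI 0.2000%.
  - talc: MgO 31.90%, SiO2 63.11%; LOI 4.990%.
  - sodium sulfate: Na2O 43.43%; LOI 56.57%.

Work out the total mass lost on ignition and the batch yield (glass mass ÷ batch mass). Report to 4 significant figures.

LOI loss = 39.76 g; glass = 333.0 g; yield = 89.33%

All arithmetic holds exact precision all the way through — mid-chain values appear, with 4-significant-figure rounding, alongside each step; a single rounding yields every reported figure — all derived quantities (glass mass, totals, the yield, the five compositions, LOI) are recomputed at full float precision from the weighed amounts per 333.0 g of glass, as set out in problem or answer.
Material-by-material LOI:
  Na-feldspar: 82.43 × 0.01310 = 1.080 g
  zinc white: 63.94 × 0.002000 = 0.1279 g
  glass-grade sand: 148.3 × 0.002000 = 0.2966 g
  talc: 11.53 × 0.04990 = 0.5753 g
  sodium sulfate: 66.61 × 0.5657 = 37.68 g
Total LOI = 39.76 g
Glass = batch − LOI = 372.8 − 39.76 = 333.0 g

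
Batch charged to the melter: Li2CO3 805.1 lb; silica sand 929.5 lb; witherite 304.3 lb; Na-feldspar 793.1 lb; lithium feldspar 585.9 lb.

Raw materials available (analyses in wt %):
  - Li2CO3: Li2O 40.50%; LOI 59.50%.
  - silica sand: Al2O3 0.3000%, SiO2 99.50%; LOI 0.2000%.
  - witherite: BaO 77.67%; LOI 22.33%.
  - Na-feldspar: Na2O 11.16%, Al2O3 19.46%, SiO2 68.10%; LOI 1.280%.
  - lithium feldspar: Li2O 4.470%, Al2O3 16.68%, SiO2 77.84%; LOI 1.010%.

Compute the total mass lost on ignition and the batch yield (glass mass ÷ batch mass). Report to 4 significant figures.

LOI loss = 564.9 lb; glass = 2853 lb; yield = 83.47%

Intermediates are displayed rounded to four significant digits as written — all arithmetic maintains full float precision from first step to last; a single rounding produces every reported result; derived quantities (net glass mass, LOI, the yield, totals, five oxide percentages) are rebuilt from the weighed amounts on 2853 lb of glass at full float precision as they appear in problem or answer.
Ignition loss by material:
  Li2CO3: 805.1 × 0.5950 = 479.0 lb
  silica sand: 929.5 × 0.002000 = 1.859 lb
  witherite: 304.3 × 0.2233 = 67.95 lb
  Na-feldspar: 793.1 × 0.01280 = 10.15 lb
  lithium feldspar: 585.9 × 0.01010 = 5.918 lb
Total LOI = 564.9 lb
Glass = batch − LOI = 3418 − 564.9 = 2853 lb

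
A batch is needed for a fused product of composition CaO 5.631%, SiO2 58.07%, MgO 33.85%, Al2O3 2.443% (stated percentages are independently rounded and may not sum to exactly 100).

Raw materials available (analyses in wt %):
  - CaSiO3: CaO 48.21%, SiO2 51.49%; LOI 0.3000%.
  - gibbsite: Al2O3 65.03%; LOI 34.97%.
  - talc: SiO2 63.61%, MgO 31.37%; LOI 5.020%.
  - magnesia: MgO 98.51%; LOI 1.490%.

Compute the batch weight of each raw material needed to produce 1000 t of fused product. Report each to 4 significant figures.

Batch per 1000 t fused product:
  CaSiO3: 116.8 t
  gibbsite: 37.57 t
  talc: 818.4 t
  magnesia: 83.02 t
Total batch = 1056 t; LOI loss = 55.81 t; yield = 94.71%

Rounding to 4 significant digits extends to each mid-chain value as displayed; every computation runs at full float precision at each step. Every reported number takes exactly one rounding. The derived quantities are recomputed using the weight values on 1000 t of glass at exact precision (the totals, yield, ignition loss, four oxide percentages, glass mass), as they appear in problem or answer.
Per-oxide target masses for 1000 t fused product:
  CaO: 5.631% × 1000 = 56.31 t
  SiO2: 58.07% × 1000 = 580.7 t
  MgO: 33.85% × 1000 = 338.5 t
  Al2O3: 2.443% × 1000 = 24.43 t
Verifying the oxide balance with the batch weights as given, at the basis given (summed amounts equal target values within answer rounding):
  CaO: 116.8·0.4821 = 56.31 t (target 56.31 t)
  SiO2: 116.8·0.5149 + 818.4·0.6361 = 580.7 t (target 580.7 t)
  MgO: 818.4·0.3137 + 83.02·0.9851 = 338.5 t (target 338.5 t)
  Al2O3: 37.57·0.6503 = 24.43 t (target 24.43 t)
Glass mass check: total charge less LOI = 1000 t (the targets, summed, come to 999.9 t; with the basis standing at 1000 t — any gap is answer rounding).
Summing the batch: Σ batch = 1056 t; Σ batch·LOI gives LOI loss = 55.81 t; glass ÷ batch gives a yield of 94.71%.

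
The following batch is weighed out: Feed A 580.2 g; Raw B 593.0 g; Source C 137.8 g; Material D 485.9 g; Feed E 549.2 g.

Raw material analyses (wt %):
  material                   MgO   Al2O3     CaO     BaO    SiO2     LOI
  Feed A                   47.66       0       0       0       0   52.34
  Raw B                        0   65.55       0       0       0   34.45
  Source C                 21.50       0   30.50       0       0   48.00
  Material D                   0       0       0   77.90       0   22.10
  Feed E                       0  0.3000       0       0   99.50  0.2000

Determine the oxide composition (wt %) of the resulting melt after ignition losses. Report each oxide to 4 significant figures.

Mid-chain values appear (rounded to 4 significant figures) within the worked lines. The working math keeps exact precision at all times — exactly one rounding is applied to every reported figure — the derived quantities, including yield, totals, net glass mass, LOI, five oxide percentages, are computed from the weighed amounts for 1664 g of glass in full precision, as written in either problem or answer.
Oxide masses out of the charge:
  MgO: 580.2·0.4766 + 137.8·0.2150 = 306.2 g
  Al2O3: 593.0·0.6555 + 549.2·0.003000 = 390.4 g
  CaO: 137.8·0.3050 = 42.03 g
  BaO: 485.9·0.7790 = 378.5 g
  SiO2: 549.2·0.9950 = 546.5 g
LOI: 580.2·0.5234 + 593.0·0.3445 + 137.8·0.4800 + 485.9·0.2210 + 549.2·0.002000 = 682.6 g
The glass mass, total less LOI, = 2346 − 682.6 = 1664 g (the oxide masses sum to this)
each oxide over glass, ×100, is wt %

Glass mass = 1664 g (batch 2346 − LOI 682.6).
Composition: MgO 18.40%, Al2O3 23.47%, CaO 2.527%, BaO 22.75%, SiO2 32.85%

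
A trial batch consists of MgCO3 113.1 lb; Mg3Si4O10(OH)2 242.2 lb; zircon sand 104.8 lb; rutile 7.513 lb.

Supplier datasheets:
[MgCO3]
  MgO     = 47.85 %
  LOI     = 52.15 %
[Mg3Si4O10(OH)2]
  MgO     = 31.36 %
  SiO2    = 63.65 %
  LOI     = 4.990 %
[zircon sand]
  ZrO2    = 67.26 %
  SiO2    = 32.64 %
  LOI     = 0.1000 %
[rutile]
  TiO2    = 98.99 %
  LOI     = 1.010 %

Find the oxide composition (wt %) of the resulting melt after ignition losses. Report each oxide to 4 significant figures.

The intermediate values are printed (rounded to 4 significant figures) within the worked lines. Each numeric step holds exact precision through every step; a single rounding yields each reported value. The derived quantities are computed in full precision (ignition loss, net glass mass, yield, the four compositions, totals) from the batch weights at 396.4 lb of glass exactly as shown in either problem or answer.
Mass of each oxide from the mix:
  ZrO2: 104.8·0.6726 = 70.49 lb
  MgO: 113.1·0.4785 + 242.2·0.3136 = 130.1 lb
  SiO2: 242.2·0.6365 + 104.8·0.3264 = 188.4 lb
  TiO2: 7.513·0.9899 = 7.437 lb
LOI: 113.1·0.5215 + 242.2·0.04990 + 104.8·0.001000 + 7.513·0.01010 = 71.25 lb
Glass mass = batch − LOI = 467.6 − 71.25 = 396.4 lb (= the summed oxide contributions)
wt % = 100 × oxide mass / glass mass

Glass mass = 396.4 lb (batch 467.6 − LOI 71.25).
Composition: ZrO2 17.78%, MgO 32.82%, SiO2 47.52%, TiO2 1.876%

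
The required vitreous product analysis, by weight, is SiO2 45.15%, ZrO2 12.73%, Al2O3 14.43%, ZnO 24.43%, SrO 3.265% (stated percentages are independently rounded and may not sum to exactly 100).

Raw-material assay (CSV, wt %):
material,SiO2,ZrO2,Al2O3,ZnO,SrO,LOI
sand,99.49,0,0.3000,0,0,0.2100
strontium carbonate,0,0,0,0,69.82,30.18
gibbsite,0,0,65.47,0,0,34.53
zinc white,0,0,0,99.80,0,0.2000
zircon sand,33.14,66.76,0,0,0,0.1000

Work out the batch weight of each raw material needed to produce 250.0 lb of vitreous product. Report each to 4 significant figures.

Batch per 250.0 lb vitreous product:
  sand: 97.57 lb
  strontium carbonate: 11.69 lb
  gibbsite: 54.65 lb
  zinc white: 61.20 lb
  zircon sand: 47.67 lb
Total batch = 272.8 lb; LOI loss = 22.77 lb; yield = 91.65%

Intermediates are shown rounded to 4 significant digits between the steps; exact precision is carried end to end — every reported figure takes a single rounding — derived quantities (net glass mass, the yield, the five compositions, ignition loss, the totals) are re-derived at exact precision from the batch weights on 250.0 lb of glass, as quoted within the problem or the answer.
Target oxide masses per 250.0 lb vitreous product:
  SiO2: 45.15% × 250.0 = 112.9 lb
  ZrO2: 12.73% × 250.0 = 31.82 lb
  Al2O3: 14.43% × 250.0 = 36.08 lb
  ZnO: 24.43% × 250.0 = 61.08 lb
  SrO: 3.265% × 250.0 = 8.162 lb
Balance tally, oxide-wise, on the weights just shown, against the basis in use (sums match the target masses exact up to rounding of places):
  SiO2: 97.57·0.9949 + 47.67·0.3314 = 112.9 lb (target 112.9 lb)
  ZrO2: 47.67·0.6676 = 31.82 lb (target 31.82 lb)
  Al2O3: 97.57·0.003000 + 54.65·0.6547 = 36.07 lb (target 36.08 lb)
  ZnO: 61.20·0.9980 = 61.08 lb (target 61.08 lb)
  SrO: 11.69·0.6982 = 8.162 lb (target 8.162 lb)
Mass balance on the glass: the batch minus its LOI: 250.0 lb (summing oxide targets gives 250.0 lb; versus the stated basis of 250.0 lb — a pure rounding effect).
Summing the batch: Σ batch = 272.8 lb; ignition loss, Σ(batch × LOI) = 22.77 lb; as yield: glass ÷ batch → 91.65%.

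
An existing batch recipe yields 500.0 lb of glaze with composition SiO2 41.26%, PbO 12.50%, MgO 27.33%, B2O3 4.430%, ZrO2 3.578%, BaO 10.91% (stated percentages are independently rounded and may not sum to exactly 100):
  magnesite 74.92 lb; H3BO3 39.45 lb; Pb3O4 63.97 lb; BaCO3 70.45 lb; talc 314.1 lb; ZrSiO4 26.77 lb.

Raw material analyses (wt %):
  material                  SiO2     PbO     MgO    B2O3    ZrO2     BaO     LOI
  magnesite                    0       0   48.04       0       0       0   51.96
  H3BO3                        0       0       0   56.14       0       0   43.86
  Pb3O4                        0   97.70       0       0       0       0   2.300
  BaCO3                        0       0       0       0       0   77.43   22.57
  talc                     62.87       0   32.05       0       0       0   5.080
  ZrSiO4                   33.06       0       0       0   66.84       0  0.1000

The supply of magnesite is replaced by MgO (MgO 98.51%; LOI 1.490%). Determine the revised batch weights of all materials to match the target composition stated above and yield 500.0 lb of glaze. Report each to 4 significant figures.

Intermediates are displayed, rounded to 4 significant figures, between the steps — full precision is carried at every stage. Each reported number receives exactly one rounding — derived quantities (six oxide percentages, yield, net glass mass, totals, LOI) are rebuilt at full precision from the batch weights on 500.0 lb of glass, as given in problem or answer.
Oxide-by-oxide targets in 500.0 lb glaze:
  SiO2: 41.26% × 500.0 = 206.3 lb
  PbO: 12.50% × 500.0 = 62.50 lb
  MgO: 27.33% × 500.0 = 136.6 lb
  B2O3: 4.430% × 500.0 = 22.15 lb
  ZrO2: 3.578% × 500.0 = 17.89 lb
  BaO: 10.91% × 500.0 = 54.55 lb
Verifying the oxide balance from the weights as reported, for the quoted basis mass (sums match the target masses exact up to rounding of places):
  SiO2: 314.1·0.6287 + 26.77·0.3306 = 206.3 lb (target 206.3 lb)
  PbO: 63.97·0.9770 = 62.50 lb (target 62.50 lb)
  MgO: 36.54·0.9851 + 314.1·0.3205 = 136.7 lb (target 136.6 lb)
  B2O3: 39.45·0.5614 = 22.15 lb (target 22.15 lb)
  ZrO2: 26.77·0.6684 = 17.89 lb (target 17.89 lb)
  BaO: 70.45·0.7743 = 54.55 lb (target 54.55 lb)
Glass-mass bookkeeping: whole batch net of LOI = 500.1 lb (the targets, summed, come to 500.0 lb; basis as stated: 500.0 lb — any gap is answer rounding).
Whole-batch sum: Σ batch = 551.3 lb; ignition loss, Σ(batch × LOI) = 51.20 lb; glass ÷ batch gives a yield of 90.71%.

Revised batch per 500.0 lb glaze:
  MgO: 36.54 lb
  H3BO3: 39.45 lb
  Pb3O4: 63.97 lb
  BaCO3: 70.45 lb
  talc: 314.1 lb
  ZrSiO4: 26.77 lb
Total batch = 551.3 lb; LOI loss = 51.20 lb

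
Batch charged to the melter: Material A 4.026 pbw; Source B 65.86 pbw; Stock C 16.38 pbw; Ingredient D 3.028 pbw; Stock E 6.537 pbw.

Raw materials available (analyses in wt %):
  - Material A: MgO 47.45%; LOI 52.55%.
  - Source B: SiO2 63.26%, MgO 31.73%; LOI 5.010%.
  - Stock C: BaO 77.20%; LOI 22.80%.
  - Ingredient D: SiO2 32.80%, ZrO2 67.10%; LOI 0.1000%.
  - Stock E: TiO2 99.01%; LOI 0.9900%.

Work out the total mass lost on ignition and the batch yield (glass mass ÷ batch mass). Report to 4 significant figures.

LOI loss = 9.218 pbw; glass = 86.61 pbw; yield = 90.38%

The intermediate values are printed, rounded to four significant digits, in the printout; exact precision is held throughout; each reported value is rounded just once; derived quantities are re-derived using the weight values at 86.61 pbw of glass in exact precision (the yield, the five compositions, the totals, ignition loss, glass mass) exactly as printed in the problem or answer text.
LOI of each material in turn:
  Material A: 4.026 × 0.5255 = 2.116 pbw
  Source B: 65.86 × 0.05010 = 3.300 pbw
  Stock C: 16.38 × 0.2280 = 3.735 pbw
  Ingredient D: 3.028 × 0.001000 = 0.003028 pbw
  Stock E: 6.537 × 0.009900 = 0.06472 pbw
Total LOI = 9.218 pbw
Glass = batch − LOI = 95.83 − 9.218 = 86.61 pbw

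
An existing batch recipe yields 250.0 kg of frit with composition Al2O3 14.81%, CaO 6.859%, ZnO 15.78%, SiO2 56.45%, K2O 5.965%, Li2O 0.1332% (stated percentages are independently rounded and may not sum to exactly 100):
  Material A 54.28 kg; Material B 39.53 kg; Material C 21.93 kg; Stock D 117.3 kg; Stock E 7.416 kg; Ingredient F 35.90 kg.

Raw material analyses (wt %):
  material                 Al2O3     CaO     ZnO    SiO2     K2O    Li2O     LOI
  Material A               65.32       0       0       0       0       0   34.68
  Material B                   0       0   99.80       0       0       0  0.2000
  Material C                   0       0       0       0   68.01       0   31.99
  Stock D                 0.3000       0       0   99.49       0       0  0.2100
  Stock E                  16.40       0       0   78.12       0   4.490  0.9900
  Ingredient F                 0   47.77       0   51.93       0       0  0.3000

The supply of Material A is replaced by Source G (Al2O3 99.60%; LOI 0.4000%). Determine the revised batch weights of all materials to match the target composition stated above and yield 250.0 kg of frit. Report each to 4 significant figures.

Revised batch per 250.0 kg frit:
  Source G: 35.60 kg
  Material B: 39.53 kg
  Material C: 21.93 kg
  Stock D: 117.3 kg
  Stock E: 7.416 kg
  Ingredient F: 35.90 kg
Total batch = 257.7 kg; LOI loss = 7.664 kg

Working values are shown, rounded to 4 significant figures, within the worked lines — every computation carries exact precision at all times — each reported value takes exactly one rounding. The derived quantities, which include yield, glass mass, the totals, six oxide percentages, LOI, are recomputed at full precision, as set out in question or answer, starting from the weights on 250.0 kg of glass.
Target masses of each oxide per 250.0 kg frit:
  Al2O3: 14.81% × 250.0 = 37.02 kg
  CaO: 6.859% × 250.0 = 17.15 kg
  ZnO: 15.78% × 250.0 = 39.45 kg
  SiO2: 56.45% × 250.0 = 141.1 kg
  K2O: 5.965% × 250.0 = 14.91 kg
  Li2O: 0.1332% × 250.0 = 0.3330 kg
Sums-versus-targets review from the weights as reported, per the basis as stated (each sum matches its target mass modulo rounding of the values):
  Al2O3: 35.60·0.9960 + 117.3·0.003000 + 7.416·0.1640 = 37.03 kg (target 37.02 kg)
  CaO: 35.90·0.4777 = 17.15 kg (target 17.15 kg)
  ZnO: 39.53·0.9980 = 39.45 kg (target 39.45 kg)
  SiO2: 117.3·0.9949 + 7.416·0.7812 + 35.90·0.5193 = 141.1 kg (target 141.1 kg)
  K2O: 21.93·0.6801 = 14.91 kg (target 14.91 kg)
  Li2O: 7.416·0.04490 = 0.3330 kg (target 0.3330 kg)
Glass-mass closure: whole batch net of LOI = 250.0 kg (summing oxide targets gives 250.0 kg; stated basis 250.0 kg — rounding explains the deltas).
Summing the batch: Σ batch = 257.7 kg; loss to ignition Σ batch·LOI = 7.664 kg; the yield ratio, glass ÷ batch: 97.03%.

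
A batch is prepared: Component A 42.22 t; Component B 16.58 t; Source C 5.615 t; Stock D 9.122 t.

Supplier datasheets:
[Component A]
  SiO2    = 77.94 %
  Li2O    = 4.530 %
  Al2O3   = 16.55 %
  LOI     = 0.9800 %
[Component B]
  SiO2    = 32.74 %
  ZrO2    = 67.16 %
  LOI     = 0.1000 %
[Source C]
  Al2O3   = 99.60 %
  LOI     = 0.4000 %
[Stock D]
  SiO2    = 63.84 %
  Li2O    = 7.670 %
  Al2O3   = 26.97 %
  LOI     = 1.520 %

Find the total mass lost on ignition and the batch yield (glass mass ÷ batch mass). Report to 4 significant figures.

LOI loss = 0.5915 t; glass = 72.95 t; yield = 99.20%

Intermediates are displayed rounded off to 4 significant digits as written. All arithmetic maintains full float precision from start to finish — a single rounding finalizes every reported figure — derived quantities are carried starting from the weights at 72.95 t of glass in exact precision (glass mass, totals, the yield, four oxide percentages, LOI) as given in the problem or answer text.
Each material's LOI contribution:
  Component A: 42.22 × 0.009800 = 0.4138 t
  Component B: 16.58 × 0.001000 = 0.01658 t
  Source C: 5.615 × 0.004000 = 0.02246 t
  Stock D: 9.122 × 0.01520 = 0.1387 t
Total LOI = 0.5915 t
Glass = batch − LOI = 73.54 − 0.5915 = 72.95 t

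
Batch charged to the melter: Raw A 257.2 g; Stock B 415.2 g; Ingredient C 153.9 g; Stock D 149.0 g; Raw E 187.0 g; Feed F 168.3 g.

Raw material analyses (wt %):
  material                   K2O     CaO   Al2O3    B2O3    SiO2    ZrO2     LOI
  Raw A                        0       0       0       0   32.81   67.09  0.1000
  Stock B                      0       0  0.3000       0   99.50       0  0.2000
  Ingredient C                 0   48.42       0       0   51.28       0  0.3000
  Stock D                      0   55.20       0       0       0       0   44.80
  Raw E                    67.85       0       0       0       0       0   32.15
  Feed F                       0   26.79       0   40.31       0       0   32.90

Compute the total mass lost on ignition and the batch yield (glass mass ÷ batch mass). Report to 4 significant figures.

LOI loss = 183.8 g; glass = 1147 g; yield = 86.19%

Working values are displayed with 4-significant-figure rounding on the page. Each numeric step holds full float precision end to end. Every reported number is rounded a single time — derived quantities are computed from the batch weights per 1147 g of glass at full precision (the six compositions, glass mass, the totals, the yield, LOI) as they appear in the problem or answer text.
Material-by-material LOI:
  Raw A: 257.2 × 0.001000 = 0.2572 g
  Stock B: 415.2 × 0.002000 = 0.8304 g
  Ingredient C: 153.9 × 0.003000 = 0.4617 g
  Stock D: 149.0 × 0.4480 = 66.75 g
  Raw E: 187.0 × 0.3215 = 60.12 g
  Feed F: 168.3 × 0.3290 = 55.37 g
Total LOI = 183.8 g
Glass = batch − LOI = 1331 − 183.8 = 1147 g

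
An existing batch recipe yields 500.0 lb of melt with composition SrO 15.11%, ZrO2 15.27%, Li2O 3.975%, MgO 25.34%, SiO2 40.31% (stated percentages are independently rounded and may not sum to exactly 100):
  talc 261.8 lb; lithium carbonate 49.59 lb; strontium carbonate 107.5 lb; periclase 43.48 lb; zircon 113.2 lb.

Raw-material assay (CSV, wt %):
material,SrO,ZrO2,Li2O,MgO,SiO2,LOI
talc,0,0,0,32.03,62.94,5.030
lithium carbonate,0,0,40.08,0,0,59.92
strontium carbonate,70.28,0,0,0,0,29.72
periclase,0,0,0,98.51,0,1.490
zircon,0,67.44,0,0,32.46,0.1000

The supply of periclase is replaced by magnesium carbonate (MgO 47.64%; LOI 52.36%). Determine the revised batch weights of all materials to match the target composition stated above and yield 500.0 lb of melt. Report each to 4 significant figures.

All arithmetic maintains exact precision from first step to last; working values are shown (rounded to four significant figures) alongside each step; each reported result is rounded just once. The derived quantities are re-derived from the weighed amounts for 500.0 lb of glass at full float precision (net glass mass, the yield, totals, five oxide percentages, LOI), as they appear in the problem or answer text.
Oxide-by-oxide targets in 500.0 lb melt:
  SrO: 15.11% × 500.0 = 75.55 lb
  ZrO2: 15.27% × 500.0 = 76.35 lb
  Li2O: 3.975% × 500.0 = 19.88 lb
  MgO: 25.34% × 500.0 = 126.7 lb
  SiO2: 40.31% × 500.0 = 201.6 lb
A balance pass over the oxides, with the batch weights as given, per the basis as stated (sum by sum, the targets are met exact up to rounding of places):
  SrO: 107.5·0.7028 = 75.55 lb (target 75.55 lb)
  ZrO2: 113.2·0.6744 = 76.34 lb (target 76.35 lb)
  Li2O: 49.59·0.4008 = 19.88 lb (target 19.88 lb)
  MgO: 261.8·0.3203 + 89.91·0.4764 = 126.7 lb (target 126.7 lb)
  SiO2: 261.8·0.6294 + 113.2·0.3246 = 201.5 lb (target 201.6 lb)
Glass-mass closure: whole batch net of LOI = 500.0 lb (summing oxide targets gives 500.0 lb; against the stated basis, 500.0 lb — any gap is answer rounding).
Total batch = Σ batch = 622.0 lb; LOI removed, Σ of batch·LOI: 122.0 lb; yield, glass over the total, = 80.38%.

Revised batch per 500.0 lb melt:
  talc: 261.8 lb
  lithium carbonate: 49.59 lb
  strontium carbonate: 107.5 lb
  magnesium carbonate: 89.91 lb
  zircon: 113.2 lb
Total batch = 622.0 lb; LOI loss = 122.0 lb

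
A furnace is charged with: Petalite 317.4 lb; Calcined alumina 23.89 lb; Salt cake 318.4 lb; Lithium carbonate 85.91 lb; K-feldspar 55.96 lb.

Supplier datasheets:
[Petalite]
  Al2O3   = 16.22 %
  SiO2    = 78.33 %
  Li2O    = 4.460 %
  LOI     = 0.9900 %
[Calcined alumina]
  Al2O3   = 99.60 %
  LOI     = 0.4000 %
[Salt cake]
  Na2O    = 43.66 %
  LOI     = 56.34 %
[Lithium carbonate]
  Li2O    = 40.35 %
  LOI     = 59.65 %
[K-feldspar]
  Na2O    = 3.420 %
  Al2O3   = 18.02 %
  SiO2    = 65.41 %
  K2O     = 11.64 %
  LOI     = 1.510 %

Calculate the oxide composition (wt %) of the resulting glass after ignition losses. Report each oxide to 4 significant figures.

Glass mass = 566.8 lb (batch 801.6 − LOI 234.7).
Composition: Na2O 24.86%, Al2O3 15.06%, SiO2 50.32%, Li2O 8.613%, K2O 1.149%

Working values are printed, with 4-significant-figure rounding, when written out. All internal work carries exact precision at each step — every reported number is rounded just once — all derived quantities, which include glass mass, the five compositions, the yield, totals, ignition loss, are carried at full precision, precisely as stated by the problem or the answer, from the batch weights on 566.8 lb of glass.
What the batch supplies per oxide:
  Na2O: 318.4·0.4366 + 55.96·0.03420 = 140.9 lb
  Al2O3: 317.4·0.1622 + 23.89·0.9960 + 55.96·0.1802 = 85.36 lb
  SiO2: 317.4·0.7833 + 55.96·0.6541 = 285.2 lb
  Li2O: 317.4·0.04460 + 85.91·0.4035 = 48.82 lb
  K2O: 55.96·0.1164 = 6.514 lb
LOI: 317.4·0.009900 + 23.89·0.004000 + 318.4·0.5634 + 85.91·0.5965 + 55.96·0.01510 = 234.7 lb
Resulting glass, batch − LOI: 801.6 − 234.7 = 566.8 lb (the oxide masses sum to this)
oxide / glass × 100 gives the wt %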